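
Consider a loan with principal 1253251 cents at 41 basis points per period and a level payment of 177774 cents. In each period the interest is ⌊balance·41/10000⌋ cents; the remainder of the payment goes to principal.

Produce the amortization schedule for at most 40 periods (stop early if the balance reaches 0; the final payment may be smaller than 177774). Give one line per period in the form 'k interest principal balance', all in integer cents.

1. interest=⌊1253251·41/10000⌋=5138; principal=177774-5138=172636; balance=1253251-172636=1080615
2. interest=⌊1080615·41/10000⌋=4430; principal=177774-4430=173344; balance=1080615-173344=907271
3. interest=⌊907271·41/10000⌋=3719; principal=177774-3719=174055; balance=907271-174055=733216
4. interest=⌊733216·41/10000⌋=3006; principal=177774-3006=174768; balance=733216-174768=558448
5. interest=⌊558448·41/10000⌋=2289; principal=177774-2289=175485; balance=558448-175485=382963
6. interest=⌊382963·41/10000⌋=1570; principal=177774-1570=176204; balance=382963-176204=206759
7. interest=⌊206759·41/10000⌋=847; principal=177774-847=176927; balance=206759-176927=29832
8. interest=⌊29832·41/10000⌋=122; principal=min(177774-122,29832)=29832; balance=29832-29832=0

1 5138 172636 1080615
2 4430 173344 907271
3 3719 174055 733216
4 3006 174768 558448
5 2289 175485 382963
6 1570 176204 206759
7 847 176927 29832
8 122 29832 0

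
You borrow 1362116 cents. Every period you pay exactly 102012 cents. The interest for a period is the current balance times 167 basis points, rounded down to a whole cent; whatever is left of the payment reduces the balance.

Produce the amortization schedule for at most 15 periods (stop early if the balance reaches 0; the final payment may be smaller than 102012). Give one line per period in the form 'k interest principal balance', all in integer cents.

1. interest=⌊1362116·167/10000⌋=22747; principal=102012-22747=79265; balance=1362116-79265=1282851
2. interest=⌊1282851·167/10000⌋=21423; principal=102012-21423=80589; balance=1282851-80589=1202262
3. interest=⌊1202262·167/10000⌋=20077; principal=102012-20077=81935; balance=1202262-81935=1120327
4. interest=⌊1120327·167/10000⌋=18709; principal=102012-18709=83303; balance=1120327-83303=1037024
5. interest=⌊1037024·167/10000⌋=17318; principal=102012-17318=84694; balance=1037024-84694=952330
6. interest=⌊952330·167/10000⌋=15903; principal=102012-15903=86109; balance=952330-86109=866221
7. interest=⌊866221·167/10000⌋=14465; principal=102012-14465=87547; balance=866221-87547=778674
8. interest=⌊778674·167/10000⌋=13003; principal=102012-13003=89009; balance=778674-89009=689665
9. interest=⌊689665·167/10000⌋=11517; principal=102012-11517=90495; balance=689665-90495=599170
10. interest=⌊599170·167/10000⌋=10006; principal=102012-10006=92006; balance=599170-92006=507164
11. interest=⌊507164·167/10000⌋=8469; principal=102012-8469=93543; balance=507164-93543=413621
12. interest=⌊413621·167/10000⌋=6907; principal=102012-6907=95105; balance=413621-95105=318516
13. interest=⌊318516·167/10000⌋=5319; principal=102012-5319=96693; balance=318516-96693=221823
14. interest=⌊221823·167/10000⌋=3704; principal=102012-3704=98308; balance=221823-98308=123515
15. interest=⌊123515·167/10000⌋=2062; principal=102012-2062=99950; balance=123515-99950=23565

1 22747 79265 1282851
2 21423 80589 1202262
3 20077 81935 1120327
4 18709 83303 1037024
5 17318 84694 952330
6 15903 86109 866221
7 14465 87547 778674
8 13003 89009 689665
9 11517 90495 599170
10 10006 92006 507164
11 8469 93543 413621
12 6907 95105 318516
13 5319 96693 221823
14 3704 98308 123515
15 2062 99950 23565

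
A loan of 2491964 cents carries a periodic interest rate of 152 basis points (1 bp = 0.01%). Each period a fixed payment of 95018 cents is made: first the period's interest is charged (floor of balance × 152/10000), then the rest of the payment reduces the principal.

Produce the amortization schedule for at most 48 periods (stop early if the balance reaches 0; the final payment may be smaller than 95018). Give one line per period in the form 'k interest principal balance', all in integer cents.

1. interest=⌊2491964·152/10000⌋=37877; principal=95018-37877=57141; balance=2491964-57141=2434823
2. interest=⌊2434823·152/10000⌋=37009; principal=95018-37009=58009; balance=2434823-58009=2376814
3. interest=⌊2376814·152/10000⌋=36127; principal=95018-36127=58891; balance=2376814-58891=2317923
4. interest=⌊2317923·152/10000⌋=35232; principal=95018-35232=59786; balance=2317923-59786=2258137
5. interest=⌊2258137·152/10000⌋=34323; principal=95018-34323=60695; balance=2258137-60695=2197442
6. interest=⌊2197442·152/10000⌋=33401; principal=95018-33401=61617; balance=2197442-61617=2135825
7. interest=⌊2135825·152/10000⌋=32464; principal=95018-32464=62554; balance=2135825-62554=2073271
8. interest=⌊2073271·152/10000⌋=31513; principal=95018-31513=63505; balance=2073271-63505=2009766
9. interest=⌊2009766·152/10000⌋=30548; principal=95018-30548=64470; balance=2009766-64470=1945296
10. interest=⌊1945296·152/10000⌋=29568; principal=95018-29568=65450; balance=1945296-65450=1879846
11. interest=⌊1879846·152/10000⌋=28573; principal=95018-28573=66445; balance=1879846-66445=1813401
12. interest=⌊1813401·152/10000⌋=27563; principal=95018-27563=67455; balance=1813401-67455=1745946
13. interest=⌊1745946·152/10000⌋=26538; principal=95018-26538=68480; balance=1745946-68480=1677466
14. interest=⌊1677466·152/10000⌋=25497; principal=95018-25497=69521; balance=1677466-69521=1607945
15. interest=⌊1607945·152/10000⌋=24440; principal=95018-24440=70578; balance=1607945-70578=1537367
16. interest=⌊1537367·152/10000⌋=23367; principal=95018-23367=71651; balance=1537367-71651=1465716
17. interest=⌊1465716·152/10000⌋=22278; principal=95018-22278=72740; balance=1465716-72740=1392976
18. interest=⌊1392976·152/10000⌋=21173; principal=95018-21173=73845; balance=1392976-73845=1319131
19. interest=⌊1319131·152/10000⌋=20050; principal=95018-20050=74968; balance=1319131-74968=1244163
20. interest=⌊1244163·152/10000⌋=18911; principal=95018-18911=76107; balance=1244163-76107=1168056
21. interest=⌊1168056·152/10000⌋=17754; principal=95018-17754=77264; balance=1168056-77264=1090792
22. interest=⌊1090792·152/10000⌋=16580; principal=95018-16580=78438; balance=1090792-78438=1012354
23. interest=⌊1012354·152/10000⌋=15387; principal=95018-15387=79631; balance=1012354-79631=932723
24. interest=⌊932723·152/10000⌋=14177; principal=95018-14177=80841; balance=932723-80841=851882
25. interest=⌊851882·152/10000⌋=12948; principal=95018-12948=82070; balance=851882-82070=769812
26. interest=⌊769812·152/10000⌋=11701; principal=95018-11701=83317; balance=769812-83317=686495
27. interest=⌊686495·152/10000⌋=10434; principal=95018-10434=84584; balance=686495-84584=601911
28. interest=⌊601911·152/10000⌋=9149; principal=95018-9149=85869; balance=601911-85869=516042
29. interest=⌊516042·152/10000⌋=7843; principal=95018-7843=87175; balance=516042-87175=428867
30. interest=⌊428867·152/10000⌋=6518; principal=95018-6518=88500; balance=428867-88500=340367
31. interest=⌊340367·152/10000⌋=5173; principal=95018-5173=89845; balance=340367-89845=250522
32. interest=⌊250522·152/10000⌋=3807; principal=95018-3807=91211; balance=250522-91211=159311
33. interest=⌊159311·152/10000⌋=2421; principal=95018-2421=92597; balance=159311-92597=66714
34. interest=⌊66714·152/10000⌋=1014; principal=min(95018-1014,66714)=66714; balance=66714-66714=0

1 37877 57141 2434823
2 37009 58009 2376814
3 36127 58891 2317923
4 35232 59786 2258137
5 34323 60695 2197442
6 33401 61617 2135825
7 32464 62554 2073271
8 31513 63505 2009766
9 30548 64470 1945296
10 29568 65450 1879846
11 28573 66445 1813401
12 27563 67455 1745946
13 26538 68480 1677466
14 25497 69521 1607945
15 24440 70578 1537367
16 23367 71651 1465716
17 22278 72740 1392976
18 21173 73845 1319131
19 20050 74968 1244163
20 18911 76107 1168056
21 17754 77264 1090792
22 16580 78438 1012354
23 15387 79631 932723
24 14177 80841 851882
25 12948 82070 769812
26 11701 83317 686495
27 10434 84584 601911
28 9149 85869 516042
29 7843 87175 428867
30 6518 88500 340367
31 5173 89845 250522
32 3807 91211 159311
33 2421 92597 66714
34 1014 66714 0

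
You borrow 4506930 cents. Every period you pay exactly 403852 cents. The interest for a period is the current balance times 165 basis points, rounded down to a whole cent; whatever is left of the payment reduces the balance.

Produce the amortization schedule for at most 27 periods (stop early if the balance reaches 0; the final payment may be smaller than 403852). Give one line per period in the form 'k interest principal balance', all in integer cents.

1. interest=⌊4506930·165/10000⌋=74364; principal=403852-74364=329488; balance=4506930-329488=4177442
2. interest=⌊4177442·165/10000⌋=68927; principal=403852-68927=334925; balance=4177442-334925=3842517
3. interest=⌊3842517·165/10000⌋=63401; principal=403852-63401=340451; balance=3842517-340451=3502066
4. interest=⌊3502066·165/10000⌋=57784; principal=403852-57784=346068; balance=3502066-346068=3155998
5. interest=⌊3155998·165/10000⌋=52073; principal=403852-52073=351779; balance=3155998-351779=2804219
6. interest=⌊2804219·165/10000⌋=46269; principal=403852-46269=357583; balance=2804219-357583=2446636
7. interest=⌊2446636·165/10000⌋=40369; principal=403852-40369=363483; balance=2446636-363483=2083153
8. interest=⌊2083153·165/10000⌋=34372; principal=403852-34372=369480; balance=2083153-369480=1713673
9. interest=⌊1713673·165/10000⌋=28275; principal=403852-28275=375577; balance=1713673-375577=1338096
10. interest=⌊1338096·165/10000⌋=22078; principal=403852-22078=381774; balance=1338096-381774=956322
11. interest=⌊956322·165/10000⌋=15779; principal=403852-15779=388073; balance=956322-388073=568249
12. interest=⌊568249·165/10000⌋=9376; principal=403852-9376=394476; balance=568249-394476=173773
13. interest=⌊173773·165/10000⌋=2867; principal=min(403852-2867,173773)=173773; balance=173773-173773=0

1 74364 329488 4177442
2 68927 334925 3842517
3 63401 340451 3502066
4 57784 346068 3155998
5 52073 351779 2804219
6 46269 357583 2446636
7 40369 363483 2083153
8 34372 369480 1713673
9 28275 375577 1338096
10 22078 381774 956322
11 15779 388073 568249
12 9376 394476 173773
13 2867 173773 0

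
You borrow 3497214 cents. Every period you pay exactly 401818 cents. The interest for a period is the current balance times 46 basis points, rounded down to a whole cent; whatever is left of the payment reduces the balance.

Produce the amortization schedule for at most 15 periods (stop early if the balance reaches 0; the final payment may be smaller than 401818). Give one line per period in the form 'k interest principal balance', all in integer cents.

1 16087 385731 3111483
2 14312 387506 2723977
3 12530 389288 2334689
4 10739 391079 1943610
5 8940 392878 1550732
6 7133 394685 1156047
7 5317 396501 759546
8 3493 398325 361221
9 1661 361221 0

1. interest=⌊3497214·46/10000⌋=16087; principal=401818-16087=385731; balance=3497214-385731=3111483
2. interest=⌊3111483·46/10000⌋=14312; principal=401818-14312=387506; balance=3111483-387506=2723977
3. interest=⌊2723977·46/10000⌋=12530; principal=401818-12530=389288; balance=2723977-389288=2334689
4. interest=⌊2334689·46/10000⌋=10739; principal=401818-10739=391079; balance=2334689-391079=1943610
5. interest=⌊1943610·46/10000⌋=8940; principal=401818-8940=392878; balance=1943610-392878=1550732
6. interest=⌊1550732·46/10000⌋=7133; principal=401818-7133=394685; balance=1550732-394685=1156047
7. interest=⌊1156047·46/10000⌋=5317; principal=401818-5317=396501; balance=1156047-396501=759546
8. interest=⌊759546·46/10000⌋=3493; principal=401818-3493=398325; balance=759546-398325=361221
9. interest=⌊361221·46/10000⌋=1661; principal=min(401818-1661,361221)=361221; balance=361221-361221=0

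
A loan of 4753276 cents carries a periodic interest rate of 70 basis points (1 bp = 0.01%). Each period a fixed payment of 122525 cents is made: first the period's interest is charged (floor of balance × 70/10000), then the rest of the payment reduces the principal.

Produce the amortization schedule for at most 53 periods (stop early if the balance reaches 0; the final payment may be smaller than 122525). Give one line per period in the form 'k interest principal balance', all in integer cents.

1. interest=⌊4753276·70/10000⌋=33272; principal=122525-33272=89253; balance=4753276-89253=4664023
2. interest=⌊4664023·70/10000⌋=32648; principal=122525-32648=89877; balance=4664023-89877=4574146
3. interest=⌊4574146·70/10000⌋=32019; principal=122525-32019=90506; balance=4574146-90506=4483640
4. interest=⌊4483640·70/10000⌋=31385; principal=122525-31385=91140; balance=4483640-91140=4392500
5. interest=⌊4392500·70/10000⌋=30747; principal=122525-30747=91778; balance=4392500-91778=4300722
6. interest=⌊4300722·70/10000⌋=30105; principal=122525-30105=92420; balance=4300722-92420=4208302
7. interest=⌊4208302·70/10000⌋=29458; principal=122525-29458=93067; balance=4208302-93067=4115235
8. interest=⌊4115235·70/10000⌋=28806; principal=122525-28806=93719; balance=4115235-93719=4021516
9. interest=⌊4021516·70/10000⌋=28150; principal=122525-28150=94375; balance=4021516-94375=3927141
10. interest=⌊3927141·70/10000⌋=27489; principal=122525-27489=95036; balance=3927141-95036=3832105
11. interest=⌊3832105·70/10000⌋=26824; principal=122525-26824=95701; balance=3832105-95701=3736404
12. interest=⌊3736404·70/10000⌋=26154; principal=122525-26154=96371; balance=3736404-96371=3640033
13. interest=⌊3640033·70/10000⌋=25480; principal=122525-25480=97045; balance=3640033-97045=3542988
14. interest=⌊3542988·70/10000⌋=24800; principal=122525-24800=97725; balance=3542988-97725=3445263
15. interest=⌊3445263·70/10000⌋=24116; principal=122525-24116=98409; balance=3445263-98409=3346854
16. interest=⌊3346854·70/10000⌋=23427; principal=122525-23427=99098; balance=3346854-99098=3247756
17. interest=⌊3247756·70/10000⌋=22734; principal=122525-22734=99791; balance=3247756-99791=3147965
18. interest=⌊3147965·70/10000⌋=22035; principal=122525-22035=100490; balance=3147965-100490=3047475
19. interest=⌊3047475·70/10000⌋=21332; principal=122525-21332=101193; balance=3047475-101193=2946282
20. interest=⌊2946282·70/10000⌋=20623; principal=122525-20623=101902; balance=2946282-101902=2844380
21. interest=⌊2844380·70/10000⌋=19910; principal=122525-19910=102615; balance=2844380-102615=2741765
22. interest=⌊2741765·70/10000⌋=19192; principal=122525-19192=103333; balance=2741765-103333=2638432
23. interest=⌊2638432·70/10000⌋=18469; principal=122525-18469=104056; balance=2638432-104056=2534376
24. interest=⌊2534376·70/10000⌋=17740; principal=122525-17740=104785; balance=2534376-104785=2429591
25. interest=⌊2429591·70/10000⌋=17007; principal=122525-17007=105518; balance=2429591-105518=2324073
26. interest=⌊2324073·70/10000⌋=16268; principal=122525-16268=106257; balance=2324073-106257=2217816
27. interest=⌊2217816·70/10000⌋=15524; principal=122525-15524=107001; balance=2217816-107001=2110815
28. interest=⌊2110815·70/10000⌋=14775; principal=122525-14775=107750; balance=2110815-107750=2003065
29. interest=⌊2003065·70/10000⌋=14021; principal=122525-14021=108504; balance=2003065-108504=1894561
30. interest=⌊1894561·70/10000⌋=13261; principal=122525-13261=109264; balance=1894561-109264=1785297
31. interest=⌊1785297·70/10000⌋=12497; principal=122525-12497=110028; balance=1785297-110028=1675269
32. interest=⌊1675269·70/10000⌋=11726; principal=122525-11726=110799; balance=1675269-110799=1564470
33. interest=⌊1564470·70/10000⌋=10951; principal=122525-10951=111574; balance=1564470-111574=1452896
34. interest=⌊1452896·70/10000⌋=10170; principal=122525-10170=112355; balance=1452896-112355=1340541
35. interest=⌊1340541·70/10000⌋=9383; principal=122525-9383=113142; balance=1340541-113142=1227399
36. interest=⌊1227399·70/10000⌋=8591; principal=122525-8591=113934; balance=1227399-113934=1113465
37. interest=⌊1113465·70/10000⌋=7794; principal=122525-7794=114731; balance=1113465-114731=998734
38. interest=⌊998734·70/10000⌋=6991; principal=122525-6991=115534; balance=998734-115534=883200
39. interest=⌊883200·70/10000⌋=6182; principal=122525-6182=116343; balance=883200-116343=766857
40. interest=⌊766857·70/10000⌋=5367; principal=122525-5367=117158; balance=766857-117158=649699
41. interest=⌊649699·70/10000⌋=4547; principal=122525-4547=117978; balance=649699-117978=531721
42. interest=⌊531721·70/10000⌋=3722; principal=122525-3722=118803; balance=531721-118803=412918
43. interest=⌊412918·70/10000⌋=2890; principal=122525-2890=119635; balance=412918-119635=293283
44. interest=⌊293283·70/10000⌋=2052; principal=122525-2052=120473; balance=293283-120473=172810
45. interest=⌊172810·70/10000⌋=1209; principal=122525-1209=121316; balance=172810-121316=51494
46. interest=⌊51494·70/10000⌋=360; principal=min(122525-360,51494)=51494; balance=51494-51494=0

1 33272 89253 4664023
2 32648 89877 4574146
3 32019 90506 4483640
4 31385 91140 4392500
5 30747 91778 4300722
6 30105 92420 4208302
7 29458 93067 4115235
8 28806 93719 4021516
9 28150 94375 3927141
10 27489 95036 3832105
11 26824 95701 3736404
12 26154 96371 3640033
13 25480 97045 3542988
14 24800 97725 3445263
15 24116 98409 3346854
16 23427 99098 3247756
17 22734 99791 3147965
18 22035 100490 3047475
19 21332 101193 2946282
20 20623 101902 2844380
21 19910 102615 2741765
22 19192 103333 2638432
23 18469 104056 2534376
24 17740 104785 2429591
25 17007 105518 2324073
26 16268 106257 2217816
27 15524 107001 2110815
28 14775 107750 2003065
29 14021 108504 1894561
30 13261 109264 1785297
31 12497 110028 1675269
32 11726 110799 1564470
33 10951 111574 1452896
34 10170 112355 1340541
35 9383 113142 1227399
36 8591 113934 1113465
37 7794 114731 998734
38 6991 115534 883200
39 6182 116343 766857
40 5367 117158 649699
41 4547 117978 531721
42 3722 118803 412918
43 2890 119635 293283
44 2052 120473 172810
45 1209 121316 51494
46 360 51494 0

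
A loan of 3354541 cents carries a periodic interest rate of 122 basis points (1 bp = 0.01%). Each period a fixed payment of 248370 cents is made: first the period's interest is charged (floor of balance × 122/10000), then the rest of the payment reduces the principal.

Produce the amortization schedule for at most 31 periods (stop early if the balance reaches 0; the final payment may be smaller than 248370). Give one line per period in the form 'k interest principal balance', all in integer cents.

1 40925 207445 3147096
2 38394 209976 2937120
3 35832 212538 2724582
4 33239 215131 2509451
5 30615 217755 2291696
6 27958 220412 2071284
7 25269 223101 1848183
8 22547 225823 1622360
9 19792 228578 1393782
10 17004 231366 1162416
11 14181 234189 928227
12 11324 237046 691181
13 8432 239938 451243
14 5505 242865 208378
15 2542 208378 0

1. interest=⌊3354541·122/10000⌋=40925; principal=248370-40925=207445; balance=3354541-207445=3147096
2. interest=⌊3147096·122/10000⌋=38394; principal=248370-38394=209976; balance=3147096-209976=2937120
3. interest=⌊2937120·122/10000⌋=35832; principal=248370-35832=212538; balance=2937120-212538=2724582
4. interest=⌊2724582·122/10000⌋=33239; principal=248370-33239=215131; balance=2724582-215131=2509451
5. interest=⌊2509451·122/10000⌋=30615; principal=248370-30615=217755; balance=2509451-217755=2291696
6. interest=⌊2291696·122/10000⌋=27958; principal=248370-27958=220412; balance=2291696-220412=2071284
7. interest=⌊2071284·122/10000⌋=25269; principal=248370-25269=223101; balance=2071284-223101=1848183
8. interest=⌊1848183·122/10000⌋=22547; principal=248370-22547=225823; balance=1848183-225823=1622360
9. interest=⌊1622360·122/10000⌋=19792; principal=248370-19792=228578; balance=1622360-228578=1393782
10. interest=⌊1393782·122/10000⌋=17004; principal=248370-17004=231366; balance=1393782-231366=1162416
11. interest=⌊1162416·122/10000⌋=14181; principal=248370-14181=234189; balance=1162416-234189=928227
12. interest=⌊928227·122/10000⌋=11324; principal=248370-11324=237046; balance=928227-237046=691181
13. interest=⌊691181·122/10000⌋=8432; principal=248370-8432=239938; balance=691181-239938=451243
14. interest=⌊451243·122/10000⌋=5505; principal=248370-5505=242865; balance=451243-242865=208378
15. interest=⌊208378·122/10000⌋=2542; principal=min(248370-2542,208378)=208378; balance=208378-208378=0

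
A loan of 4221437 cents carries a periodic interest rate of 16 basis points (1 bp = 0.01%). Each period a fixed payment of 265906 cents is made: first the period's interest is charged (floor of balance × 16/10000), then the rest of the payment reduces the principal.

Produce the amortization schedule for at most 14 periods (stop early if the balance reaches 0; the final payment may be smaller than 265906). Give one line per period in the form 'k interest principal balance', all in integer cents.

1 6754 259152 3962285
2 6339 259567 3702718
3 5924 259982 3442736
4 5508 260398 3182338
5 5091 260815 2921523
6 4674 261232 2660291
7 4256 261650 2398641
8 3837 262069 2136572
9 3418 262488 1874084
10 2998 262908 1611176
11 2577 263329 1347847
12 2156 263750 1084097
13 1734 264172 819925
14 1311 264595 555330

1. interest=⌊4221437·16/10000⌋=6754; principal=265906-6754=259152; balance=4221437-259152=3962285
2. interest=⌊3962285·16/10000⌋=6339; principal=265906-6339=259567; balance=3962285-259567=3702718
3. interest=⌊3702718·16/10000⌋=5924; principal=265906-5924=259982; balance=3702718-259982=3442736
4. interest=⌊3442736·16/10000⌋=5508; principal=265906-5508=260398; balance=3442736-260398=3182338
5. interest=⌊3182338·16/10000⌋=5091; principal=265906-5091=260815; balance=3182338-260815=2921523
6. interest=⌊2921523·16/10000⌋=4674; principal=265906-4674=261232; balance=2921523-261232=2660291
7. interest=⌊2660291·16/10000⌋=4256; principal=265906-4256=261650; balance=2660291-261650=2398641
8. interest=⌊2398641·16/10000⌋=3837; principal=265906-3837=262069; balance=2398641-262069=2136572
9. interest=⌊2136572·16/10000⌋=3418; principal=265906-3418=262488; balance=2136572-262488=1874084
10. interest=⌊1874084·16/10000⌋=2998; principal=265906-2998=262908; balance=1874084-262908=1611176
11. interest=⌊1611176·16/10000⌋=2577; principal=265906-2577=263329; balance=1611176-263329=1347847
12. interest=⌊1347847·16/10000⌋=2156; principal=265906-2156=263750; balance=1347847-263750=1084097
13. interest=⌊1084097·16/10000⌋=1734; principal=265906-1734=264172; balance=1084097-264172=819925
14. interest=⌊819925·16/10000⌋=1311; principal=265906-1311=264595; balance=819925-264595=555330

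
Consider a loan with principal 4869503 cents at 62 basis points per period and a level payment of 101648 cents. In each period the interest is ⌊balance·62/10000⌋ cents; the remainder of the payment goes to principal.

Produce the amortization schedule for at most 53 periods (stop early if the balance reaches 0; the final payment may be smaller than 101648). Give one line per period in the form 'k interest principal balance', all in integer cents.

1. interest=⌊4869503·62/10000⌋=30190; principal=101648-30190=71458; balance=4869503-71458=4798045
2. interest=⌊4798045·62/10000⌋=29747; principal=101648-29747=71901; balance=4798045-71901=4726144
3. interest=⌊4726144·62/10000⌋=29302; principal=101648-29302=72346; balance=4726144-72346=4653798
4. interest=⌊4653798·62/10000⌋=28853; principal=101648-28853=72795; balance=4653798-72795=4581003
5. interest=⌊4581003·62/10000⌋=28402; principal=101648-28402=73246; balance=4581003-73246=4507757
6. interest=⌊4507757·62/10000⌋=27948; principal=101648-27948=73700; balance=4507757-73700=4434057
7. interest=⌊4434057·62/10000⌋=27491; principal=101648-27491=74157; balance=4434057-74157=4359900
8. interest=⌊4359900·62/10000⌋=27031; principal=101648-27031=74617; balance=4359900-74617=4285283
9. interest=⌊4285283·62/10000⌋=26568; principal=101648-26568=75080; balance=4285283-75080=4210203
10. interest=⌊4210203·62/10000⌋=26103; principal=101648-26103=75545; balance=4210203-75545=4134658
11. interest=⌊4134658·62/10000⌋=25634; principal=101648-25634=76014; balance=4134658-76014=4058644
12. interest=⌊4058644·62/10000⌋=25163; principal=101648-25163=76485; balance=4058644-76485=3982159
13. interest=⌊3982159·62/10000⌋=24689; principal=101648-24689=76959; balance=3982159-76959=3905200
14. interest=⌊3905200·62/10000⌋=24212; principal=101648-24212=77436; balance=3905200-77436=3827764
15. interest=⌊3827764·62/10000⌋=23732; principal=101648-23732=77916; balance=3827764-77916=3749848
16. interest=⌊3749848·62/10000⌋=23249; principal=101648-23249=78399; balance=3749848-78399=3671449
17. interest=⌊3671449·62/10000⌋=22762; principal=101648-22762=78886; balance=3671449-78886=3592563
18. interest=⌊3592563·62/10000⌋=22273; principal=101648-22273=79375; balance=3592563-79375=3513188
19. interest=⌊3513188·62/10000⌋=21781; principal=101648-21781=79867; balance=3513188-79867=3433321
20. interest=⌊3433321·62/10000⌋=21286; principal=101648-21286=80362; balance=3433321-80362=3352959
21. interest=⌊3352959·62/10000⌋=20788; principal=101648-20788=80860; balance=3352959-80860=3272099
22. interest=⌊3272099·62/10000⌋=20287; principal=101648-20287=81361; balance=3272099-81361=3190738
23. interest=⌊3190738·62/10000⌋=19782; principal=101648-19782=81866; balance=3190738-81866=3108872
24. interest=⌊3108872·62/10000⌋=19275; principal=101648-19275=82373; balance=3108872-82373=3026499
25. interest=⌊3026499·62/10000⌋=18764; principal=101648-18764=82884; balance=3026499-82884=2943615
26. interest=⌊2943615·62/10000⌋=18250; principal=101648-18250=83398; balance=2943615-83398=2860217
27. interest=⌊2860217·62/10000⌋=17733; principal=101648-17733=83915; balance=2860217-83915=2776302
28. interest=⌊2776302·62/10000⌋=17213; principal=101648-17213=84435; balance=2776302-84435=2691867
29. interest=⌊2691867·62/10000⌋=16689; principal=101648-16689=84959; balance=2691867-84959=2606908
30. interest=⌊2606908·62/10000⌋=16162; principal=101648-16162=85486; balance=2606908-85486=2521422
31. interest=⌊2521422·62/10000⌋=15632; principal=101648-15632=86016; balance=2521422-86016=2435406
32. interest=⌊2435406·62/10000⌋=15099; principal=101648-15099=86549; balance=2435406-86549=2348857
33. interest=⌊2348857·62/10000⌋=14562; principal=101648-14562=87086; balance=2348857-87086=2261771
34. interest=⌊2261771·62/10000⌋=14022; principal=101648-14022=87626; balance=2261771-87626=2174145
35. interest=⌊2174145·62/10000⌋=13479; principal=101648-13479=88169; balance=2174145-88169=2085976
36. interest=⌊2085976·62/10000⌋=12933; principal=101648-12933=88715; balance=2085976-88715=1997261
37. interest=⌊1997261·62/10000⌋=12383; principal=101648-12383=89265; balance=1997261-89265=1907996
38. interest=⌊1907996·62/10000⌋=11829; principal=101648-11829=89819; balance=1907996-89819=1818177
39. interest=⌊1818177·62/10000⌋=11272; principal=101648-11272=90376; balance=1818177-90376=1727801
40. interest=⌊1727801·62/10000⌋=10712; principal=101648-10712=90936; balance=1727801-90936=1636865
41. interest=⌊1636865·62/10000⌋=10148; principal=101648-10148=91500; balance=1636865-91500=1545365
42. interest=⌊1545365·62/10000⌋=9581; principal=101648-9581=92067; balance=1545365-92067=1453298
43. interest=⌊1453298·62/10000⌋=9010; principal=101648-9010=92638; balance=1453298-92638=1360660
44. interest=⌊1360660·62/10000⌋=8436; principal=101648-8436=93212; balance=1360660-93212=1267448
45. interest=⌊1267448·62/10000⌋=7858; principal=101648-7858=93790; balance=1267448-93790=1173658
46. interest=⌊1173658·62/10000⌋=7276; principal=101648-7276=94372; balance=1173658-94372=1079286
47. interest=⌊1079286·62/10000⌋=6691; principal=101648-6691=94957; balance=1079286-94957=984329
48. interest=⌊984329·62/10000⌋=6102; principal=101648-6102=95546; balance=984329-95546=888783
49. interest=⌊888783·62/10000⌋=5510; principal=101648-5510=96138; balance=888783-96138=792645
50. interest=⌊792645·62/10000⌋=4914; principal=101648-4914=96734; balance=792645-96734=695911
51. interest=⌊695911·62/10000⌋=4314; principal=101648-4314=97334; balance=695911-97334=598577
52. interest=⌊598577·62/10000⌋=3711; principal=101648-3711=97937; balance=598577-97937=500640
53. interest=⌊500640·62/10000⌋=3103; principal=101648-3103=98545; balance=500640-98545=402095

1 30190 71458 4798045
2 29747 71901 4726144
3 29302 72346 4653798
4 28853 72795 4581003
5 28402 73246 4507757
6 27948 73700 4434057
7 27491 74157 4359900
8 27031 74617 4285283
9 26568 75080 4210203
10 26103 75545 4134658
11 25634 76014 4058644
12 25163 76485 3982159
13 24689 76959 3905200
14 24212 77436 3827764
15 23732 77916 3749848
16 23249 78399 3671449
17 22762 78886 3592563
18 22273 79375 3513188
19 21781 79867 3433321
20 21286 80362 3352959
21 20788 80860 3272099
22 20287 81361 3190738
23 19782 81866 3108872
24 19275 82373 3026499
25 18764 82884 2943615
26 18250 83398 2860217
27 17733 83915 2776302
28 17213 84435 2691867
29 16689 84959 2606908
30 16162 85486 2521422
31 15632 86016 2435406
32 15099 86549 2348857
33 14562 87086 2261771
34 14022 87626 2174145
35 13479 88169 2085976
36 12933 88715 1997261
37 12383 89265 1907996
38 11829 89819 1818177
39 11272 90376 1727801
40 10712 90936 1636865
41 10148 91500 1545365
42 9581 92067 1453298
43 9010 92638 1360660
44 8436 93212 1267448
45 7858 93790 1173658
46 7276 94372 1079286
47 6691 94957 984329
48 6102 95546 888783
49 5510 96138 792645
50 4914 96734 695911
51 4314 97334 598577
52 3711 97937 500640
53 3103 98545 402095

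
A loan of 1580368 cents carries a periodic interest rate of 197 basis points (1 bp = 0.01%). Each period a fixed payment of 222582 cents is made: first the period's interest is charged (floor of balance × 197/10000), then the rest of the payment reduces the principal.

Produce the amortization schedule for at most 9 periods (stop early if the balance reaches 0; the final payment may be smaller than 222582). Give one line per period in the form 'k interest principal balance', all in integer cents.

1 31133 191449 1388919
2 27361 195221 1193698
3 23515 199067 994631
4 19594 202988 791643
5 15595 206987 584656
6 11517 211065 373591
7 7359 215223 158368
8 3119 158368 0

1. interest=⌊1580368·197/10000⌋=31133; principal=222582-31133=191449; balance=1580368-191449=1388919
2. interest=⌊1388919·197/10000⌋=27361; principal=222582-27361=195221; balance=1388919-195221=1193698
3. interest=⌊1193698·197/10000⌋=23515; principal=222582-23515=199067; balance=1193698-199067=994631
4. interest=⌊994631·197/10000⌋=19594; principal=222582-19594=202988; balance=994631-202988=791643
5. interest=⌊791643·197/10000⌋=15595; principal=222582-15595=206987; balance=791643-206987=584656
6. interest=⌊584656·197/10000⌋=11517; principal=222582-11517=211065; balance=584656-211065=373591
7. interest=⌊373591·197/10000⌋=7359; principal=222582-7359=215223; balance=373591-215223=158368
8. interest=⌊158368·197/10000⌋=3119; principal=min(222582-3119,158368)=158368; balance=158368-158368=0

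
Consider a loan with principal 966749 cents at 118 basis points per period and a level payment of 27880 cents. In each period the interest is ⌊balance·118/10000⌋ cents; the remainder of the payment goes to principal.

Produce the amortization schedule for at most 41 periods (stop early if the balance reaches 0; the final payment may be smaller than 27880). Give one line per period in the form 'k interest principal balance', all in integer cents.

1. interest=⌊966749·118/10000⌋=11407; principal=27880-11407=16473; balance=966749-16473=950276
2. interest=⌊950276·118/10000⌋=11213; principal=27880-11213=16667; balance=950276-16667=933609
3. interest=⌊933609·118/10000⌋=11016; principal=27880-11016=16864; balance=933609-16864=916745
4. interest=⌊916745·118/10000⌋=10817; principal=27880-10817=17063; balance=916745-17063=899682
5. interest=⌊899682·118/10000⌋=10616; principal=27880-10616=17264; balance=899682-17264=882418
6. interest=⌊882418·118/10000⌋=10412; principal=27880-10412=17468; balance=882418-17468=864950
7. interest=⌊864950·118/10000⌋=10206; principal=27880-10206=17674; balance=864950-17674=847276
8. interest=⌊847276·118/10000⌋=9997; principal=27880-9997=17883; balance=847276-17883=829393
9. interest=⌊829393·118/10000⌋=9786; principal=27880-9786=18094; balance=829393-18094=811299
10. interest=⌊811299·118/10000⌋=9573; principal=27880-9573=18307; balance=811299-18307=792992
11. interest=⌊792992·118/10000⌋=9357; principal=27880-9357=18523; balance=792992-18523=774469
12. interest=⌊774469·118/10000⌋=9138; principal=27880-9138=18742; balance=774469-18742=755727
13. interest=⌊755727·118/10000⌋=8917; principal=27880-8917=18963; balance=755727-18963=736764
14. interest=⌊736764·118/10000⌋=8693; principal=27880-8693=19187; balance=736764-19187=717577
15. interest=⌊717577·118/10000⌋=8467; principal=27880-8467=19413; balance=717577-19413=698164
16. interest=⌊698164·118/10000⌋=8238; principal=27880-8238=19642; balance=698164-19642=678522
17. interest=⌊678522·118/10000⌋=8006; principal=27880-8006=19874; balance=678522-19874=658648
18. interest=⌊658648·118/10000⌋=7772; principal=27880-7772=20108; balance=658648-20108=638540
19. interest=⌊638540·118/10000⌋=7534; principal=27880-7534=20346; balance=638540-20346=618194
20. interest=⌊618194·118/10000⌋=7294; principal=27880-7294=20586; balance=618194-20586=597608
21. interest=⌊597608·118/10000⌋=7051; principal=27880-7051=20829; balance=597608-20829=576779
22. interest=⌊576779·118/10000⌋=6805; principal=27880-6805=21075; balance=576779-21075=555704
23. interest=⌊555704·118/10000⌋=6557; principal=27880-6557=21323; balance=555704-21323=534381
24. interest=⌊534381·118/10000⌋=6305; principal=27880-6305=21575; balance=534381-21575=512806
25. interest=⌊512806·118/10000⌋=6051; principal=27880-6051=21829; balance=512806-21829=490977
26. interest=⌊490977·118/10000⌋=5793; principal=27880-5793=22087; balance=490977-22087=468890
27. interest=⌊468890·118/10000⌋=5532; principal=27880-5532=22348; balance=468890-22348=446542
28. interest=⌊446542·118/10000⌋=5269; principal=27880-5269=22611; balance=446542-22611=423931
29. interest=⌊423931·118/10000⌋=5002; principal=27880-5002=22878; balance=423931-22878=401053
30. interest=⌊401053·118/10000⌋=4732; principal=27880-4732=23148; balance=401053-23148=377905
31. interest=⌊377905·118/10000⌋=4459; principal=27880-4459=23421; balance=377905-23421=354484
32. interest=⌊354484·118/10000⌋=4182; principal=27880-4182=23698; balance=354484-23698=330786
33. interest=⌊330786·118/10000⌋=3903; principal=27880-3903=23977; balance=330786-23977=306809
34. interest=⌊306809·118/10000⌋=3620; principal=27880-3620=24260; balance=306809-24260=282549
35. interest=⌊282549·118/10000⌋=3334; principal=27880-3334=24546; balance=282549-24546=258003
36. interest=⌊258003·118/10000⌋=3044; principal=27880-3044=24836; balance=258003-24836=233167
37. interest=⌊233167·118/10000⌋=2751; principal=27880-2751=25129; balance=233167-25129=208038
38. interest=⌊208038·118/10000⌋=2454; principal=27880-2454=25426; balance=208038-25426=182612
39. interest=⌊182612·118/10000⌋=2154; principal=27880-2154=25726; balance=182612-25726=156886
40. interest=⌊156886·118/10000⌋=1851; principal=27880-1851=26029; balance=156886-26029=130857
41. interest=⌊130857·118/10000⌋=1544; principal=27880-1544=26336; balance=130857-26336=104521

1 11407 16473 950276
2 11213 16667 933609
3 11016 16864 916745
4 10817 17063 899682
5 10616 17264 882418
6 10412 17468 864950
7 10206 17674 847276
8 9997 17883 829393
9 9786 18094 811299
10 9573 18307 792992
11 9357 18523 774469
12 9138 18742 755727
13 8917 18963 736764
14 8693 19187 717577
15 8467 19413 698164
16 8238 19642 678522
17 8006 19874 658648
18 7772 20108 638540
19 7534 20346 618194
20 7294 20586 597608
21 7051 20829 576779
22 6805 21075 555704
23 6557 21323 534381
24 6305 21575 512806
25 6051 21829 490977
26 5793 22087 468890
27 5532 22348 446542
28 5269 22611 423931
29 5002 22878 401053
30 4732 23148 377905
31 4459 23421 354484
32 4182 23698 330786
33 3903 23977 306809
34 3620 24260 282549
35 3334 24546 258003
36 3044 24836 233167
37 2751 25129 208038
38 2454 25426 182612
39 2154 25726 156886
40 1851 26029 130857
41 1544 26336 104521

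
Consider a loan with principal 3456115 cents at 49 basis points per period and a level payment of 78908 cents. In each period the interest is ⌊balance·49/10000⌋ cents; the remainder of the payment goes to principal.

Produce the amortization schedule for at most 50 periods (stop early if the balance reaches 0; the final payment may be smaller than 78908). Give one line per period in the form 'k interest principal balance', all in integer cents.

1 16934 61974 3394141
2 16631 62277 3331864
3 16326 62582 3269282
4 16019 62889 3206393
5 15711 63197 3143196
6 15401 63507 3079689
7 15090 63818 3015871
8 14777 64131 2951740
9 14463 64445 2887295
10 14147 64761 2822534
11 13830 65078 2757456
12 13511 65397 2692059
13 13191 65717 2626342
14 12869 66039 2560303
15 12545 66363 2493940
16 12220 66688 2427252
17 11893 67015 2360237
18 11565 67343 2292894
19 11235 67673 2225221
20 10903 68005 2157216
21 10570 68338 2088878
22 10235 68673 2020205
23 9899 69009 1951196
24 9560 69348 1881848
25 9221 69687 1812161
26 8879 70029 1742132
27 8536 70372 1671760
28 8191 70717 1601043
29 7845 71063 1529980
30 7496 71412 1458568
31 7146 71762 1386806
32 6795 72113 1314693
33 6441 72467 1242226
34 6086 72822 1169404
35 5730 73178 1096226
36 5371 73537 1022689
37 5011 73897 948792
38 4649 74259 874533
39 4285 74623 799910
40 3919 74989 724921
41 3552 75356 649565
42 3182 75726 573839
43 2811 76097 497742
44 2438 76470 421272
45 2064 76844 344428
46 1687 77221 267207
47 1309 77599 189608
48 929 77979 111629
49 546 78362 33267
50 163 33267 0

1. interest=⌊3456115·49/10000⌋=16934; principal=78908-16934=61974; balance=3456115-61974=3394141
2. interest=⌊3394141·49/10000⌋=16631; principal=78908-16631=62277; balance=3394141-62277=3331864
3. interest=⌊3331864·49/10000⌋=16326; principal=78908-16326=62582; balance=3331864-62582=3269282
4. interest=⌊3269282·49/10000⌋=16019; principal=78908-16019=62889; balance=3269282-62889=3206393
5. interest=⌊3206393·49/10000⌋=15711; principal=78908-15711=63197; balance=3206393-63197=3143196
6. interest=⌊3143196·49/10000⌋=15401; principal=78908-15401=63507; balance=3143196-63507=3079689
7. interest=⌊3079689·49/10000⌋=15090; principal=78908-15090=63818; balance=3079689-63818=3015871
8. interest=⌊3015871·49/10000⌋=14777; principal=78908-14777=64131; balance=3015871-64131=2951740
9. interest=⌊2951740·49/10000⌋=14463; principal=78908-14463=64445; balance=2951740-64445=2887295
10. interest=⌊2887295·49/10000⌋=14147; principal=78908-14147=64761; balance=2887295-64761=2822534
11. interest=⌊2822534·49/10000⌋=13830; principal=78908-13830=65078; balance=2822534-65078=2757456
12. interest=⌊2757456·49/10000⌋=13511; principal=78908-13511=65397; balance=2757456-65397=2692059
13. interest=⌊2692059·49/10000⌋=13191; principal=78908-13191=65717; balance=2692059-65717=2626342
14. interest=⌊2626342·49/10000⌋=12869; principal=78908-12869=66039; balance=2626342-66039=2560303
15. interest=⌊2560303·49/10000⌋=12545; principal=78908-12545=66363; balance=2560303-66363=2493940
16. interest=⌊2493940·49/10000⌋=12220; principal=78908-12220=66688; balance=2493940-66688=2427252
17. interest=⌊2427252·49/10000⌋=11893; principal=78908-11893=67015; balance=2427252-67015=2360237
18. interest=⌊2360237·49/10000⌋=11565; principal=78908-11565=67343; balance=2360237-67343=2292894
19. interest=⌊2292894·49/10000⌋=11235; principal=78908-11235=67673; balance=2292894-67673=2225221
20. interest=⌊2225221·49/10000⌋=10903; principal=78908-10903=68005; balance=2225221-68005=2157216
21. interest=⌊2157216·49/10000⌋=10570; principal=78908-10570=68338; balance=2157216-68338=2088878
22. interest=⌊2088878·49/10000⌋=10235; principal=78908-10235=68673; balance=2088878-68673=2020205
23. interest=⌊2020205·49/10000⌋=9899; principal=78908-9899=69009; balance=2020205-69009=1951196
24. interest=⌊1951196·49/10000⌋=9560; principal=78908-9560=69348; balance=1951196-69348=1881848
25. interest=⌊1881848·49/10000⌋=9221; principal=78908-9221=69687; balance=1881848-69687=1812161
26. interest=⌊1812161·49/10000⌋=8879; principal=78908-8879=70029; balance=1812161-70029=1742132
27. interest=⌊1742132·49/10000⌋=8536; principal=78908-8536=70372; balance=1742132-70372=1671760
28. interest=⌊1671760·49/10000⌋=8191; principal=78908-8191=70717; balance=1671760-70717=1601043
29. interest=⌊1601043·49/10000⌋=7845; principal=78908-7845=71063; balance=1601043-71063=1529980
30. interest=⌊1529980·49/10000⌋=7496; principal=78908-7496=71412; balance=1529980-71412=1458568
31. interest=⌊1458568·49/10000⌋=7146; principal=78908-7146=71762; balance=1458568-71762=1386806
32. interest=⌊1386806·49/10000⌋=6795; principal=78908-6795=72113; balance=1386806-72113=1314693
33. interest=⌊1314693·49/10000⌋=6441; principal=78908-6441=72467; balance=1314693-72467=1242226
34. interest=⌊1242226·49/10000⌋=6086; principal=78908-6086=72822; balance=1242226-72822=1169404
35. interest=⌊1169404·49/10000⌋=5730; principal=78908-5730=73178; balance=1169404-73178=1096226
36. interest=⌊1096226·49/10000⌋=5371; principal=78908-5371=73537; balance=1096226-73537=1022689
37. interest=⌊1022689·49/10000⌋=5011; principal=78908-5011=73897; balance=1022689-73897=948792
38. interest=⌊948792·49/10000⌋=4649; principal=78908-4649=74259; balance=948792-74259=874533
39. interest=⌊874533·49/10000⌋=4285; principal=78908-4285=74623; balance=874533-74623=799910
40. interest=⌊799910·49/10000⌋=3919; principal=78908-3919=74989; balance=799910-74989=724921
41. interest=⌊724921·49/10000⌋=3552; principal=78908-3552=75356; balance=724921-75356=649565
42. interest=⌊649565·49/10000⌋=3182; principal=78908-3182=75726; balance=649565-75726=573839
43. interest=⌊573839·49/10000⌋=2811; principal=78908-2811=76097; balance=573839-76097=497742
44. interest=⌊497742·49/10000⌋=2438; principal=78908-2438=76470; balance=497742-76470=421272
45. interest=⌊421272·49/10000⌋=2064; principal=78908-2064=76844; balance=421272-76844=344428
46. interest=⌊344428·49/10000⌋=1687; principal=78908-1687=77221; balance=344428-77221=267207
47. interest=⌊267207·49/10000⌋=1309; principal=78908-1309=77599; balance=267207-77599=189608
48. interest=⌊189608·49/10000⌋=929; principal=78908-929=77979; balance=189608-77979=111629
49. interest=⌊111629·49/10000⌋=546; principal=78908-546=78362; balance=111629-78362=33267
50. interest=⌊33267·49/10000⌋=163; principal=min(78908-163,33267)=33267; balance=33267-33267=0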